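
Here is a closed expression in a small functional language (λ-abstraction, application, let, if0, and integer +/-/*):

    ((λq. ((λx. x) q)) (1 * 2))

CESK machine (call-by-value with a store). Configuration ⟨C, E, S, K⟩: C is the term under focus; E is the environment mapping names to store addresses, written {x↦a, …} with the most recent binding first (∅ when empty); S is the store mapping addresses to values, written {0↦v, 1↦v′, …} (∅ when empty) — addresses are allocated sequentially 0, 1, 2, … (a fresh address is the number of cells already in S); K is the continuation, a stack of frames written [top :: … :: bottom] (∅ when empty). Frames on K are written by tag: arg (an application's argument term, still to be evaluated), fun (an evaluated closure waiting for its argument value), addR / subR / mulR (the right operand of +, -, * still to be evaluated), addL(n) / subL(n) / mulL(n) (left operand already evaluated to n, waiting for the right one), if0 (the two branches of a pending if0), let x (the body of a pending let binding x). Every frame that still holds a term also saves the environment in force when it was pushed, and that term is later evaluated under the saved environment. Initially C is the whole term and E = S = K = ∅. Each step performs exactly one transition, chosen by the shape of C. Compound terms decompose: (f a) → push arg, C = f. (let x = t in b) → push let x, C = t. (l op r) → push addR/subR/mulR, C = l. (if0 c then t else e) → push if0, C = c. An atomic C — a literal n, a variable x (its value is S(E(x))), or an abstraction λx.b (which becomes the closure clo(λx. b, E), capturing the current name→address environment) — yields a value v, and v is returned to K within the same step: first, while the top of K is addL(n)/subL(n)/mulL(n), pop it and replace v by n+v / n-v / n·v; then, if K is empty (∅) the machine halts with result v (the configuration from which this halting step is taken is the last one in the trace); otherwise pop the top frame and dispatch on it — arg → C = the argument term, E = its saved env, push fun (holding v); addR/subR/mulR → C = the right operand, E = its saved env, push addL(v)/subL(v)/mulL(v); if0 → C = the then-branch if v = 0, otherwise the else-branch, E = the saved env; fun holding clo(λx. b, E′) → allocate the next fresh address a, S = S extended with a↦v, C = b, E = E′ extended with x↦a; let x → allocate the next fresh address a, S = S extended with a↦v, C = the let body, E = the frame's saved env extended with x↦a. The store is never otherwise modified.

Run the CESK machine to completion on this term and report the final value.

Answer: 2

Execution trace:
step 0: [C=((λq. ((λx. x) q)) (1 * 2)) | E=∅ | S=∅ | K=∅]
step 1: [C=(λq. ((λx. x) q)) | E=∅ | S=∅ | K=[arg]]
step 2: [C=(1 * 2) | E=∅ | S=∅ | K=[fun]]
step 3: [C=1 | E=∅ | S=∅ | K=[mulR :: fun]]
step 4: [C=2 | E=∅ | S=∅ | K=[mulL(1) :: fun]]
step 5: [C=((λx. x) q) | E={q↦0} | S={0↦2} | K=∅]
step 6: [C=(λx. x) | E={q↦0} | S={0↦2} | K=[arg]]
step 7: [C=q | E={q↦0} | S={0↦2} | K=[fun]]
step 8: [C=x | E={x↦1, q↦0} | S={0↦2, 1↦2} | K=∅]
→ final value 2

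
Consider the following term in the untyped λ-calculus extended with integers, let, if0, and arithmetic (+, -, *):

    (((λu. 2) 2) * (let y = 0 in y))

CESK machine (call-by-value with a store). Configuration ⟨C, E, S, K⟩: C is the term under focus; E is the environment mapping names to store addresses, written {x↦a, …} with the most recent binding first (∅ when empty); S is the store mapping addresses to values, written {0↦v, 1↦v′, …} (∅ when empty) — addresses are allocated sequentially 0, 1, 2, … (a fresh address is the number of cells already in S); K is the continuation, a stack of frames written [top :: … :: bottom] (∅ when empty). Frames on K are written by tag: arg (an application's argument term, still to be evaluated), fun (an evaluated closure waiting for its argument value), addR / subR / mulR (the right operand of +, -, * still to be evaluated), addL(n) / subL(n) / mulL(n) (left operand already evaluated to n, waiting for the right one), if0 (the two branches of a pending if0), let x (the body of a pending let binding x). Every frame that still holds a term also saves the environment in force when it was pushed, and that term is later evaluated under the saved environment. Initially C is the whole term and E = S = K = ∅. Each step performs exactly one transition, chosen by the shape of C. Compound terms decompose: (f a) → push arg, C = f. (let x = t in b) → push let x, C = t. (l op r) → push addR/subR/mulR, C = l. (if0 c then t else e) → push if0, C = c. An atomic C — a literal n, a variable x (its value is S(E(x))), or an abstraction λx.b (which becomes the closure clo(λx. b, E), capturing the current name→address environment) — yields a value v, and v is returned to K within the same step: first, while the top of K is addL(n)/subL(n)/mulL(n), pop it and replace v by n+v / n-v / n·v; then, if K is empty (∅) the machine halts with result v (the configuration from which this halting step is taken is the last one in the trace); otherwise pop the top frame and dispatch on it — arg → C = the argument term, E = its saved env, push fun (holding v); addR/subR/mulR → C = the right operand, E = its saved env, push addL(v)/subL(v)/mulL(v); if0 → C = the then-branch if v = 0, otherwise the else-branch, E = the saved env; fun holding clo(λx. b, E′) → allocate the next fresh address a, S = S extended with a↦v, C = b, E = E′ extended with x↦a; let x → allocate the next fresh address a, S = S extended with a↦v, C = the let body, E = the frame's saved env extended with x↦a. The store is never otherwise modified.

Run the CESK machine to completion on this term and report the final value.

[0] <C=(((λu. 2) 2) * (let y = 0 in y)), E=∅, S=∅, K=∅>
[1] <C=((λu. 2) 2), E=∅, S=∅, K=[mulR]>
[2] <C=(λu. 2), E=∅, S=∅, K=[arg :: mulR]>
[3] <C=2, E=∅, S=∅, K=[fun :: mulR]>
[4] <C=2, E={u↦0}, S={0↦2}, K=[mulR]>
[5] <C=(let y = 0 in y), E=∅, S={0↦2}, K=[mulL(2)]>
[6] <C=0, E=∅, S={0↦2}, K=[let y :: mulL(2)]>
[7] <C=y, E={y↦1}, S={0↦2, 1↦0}, K=[mulL(2)]>
→ final value 0

Answer: 0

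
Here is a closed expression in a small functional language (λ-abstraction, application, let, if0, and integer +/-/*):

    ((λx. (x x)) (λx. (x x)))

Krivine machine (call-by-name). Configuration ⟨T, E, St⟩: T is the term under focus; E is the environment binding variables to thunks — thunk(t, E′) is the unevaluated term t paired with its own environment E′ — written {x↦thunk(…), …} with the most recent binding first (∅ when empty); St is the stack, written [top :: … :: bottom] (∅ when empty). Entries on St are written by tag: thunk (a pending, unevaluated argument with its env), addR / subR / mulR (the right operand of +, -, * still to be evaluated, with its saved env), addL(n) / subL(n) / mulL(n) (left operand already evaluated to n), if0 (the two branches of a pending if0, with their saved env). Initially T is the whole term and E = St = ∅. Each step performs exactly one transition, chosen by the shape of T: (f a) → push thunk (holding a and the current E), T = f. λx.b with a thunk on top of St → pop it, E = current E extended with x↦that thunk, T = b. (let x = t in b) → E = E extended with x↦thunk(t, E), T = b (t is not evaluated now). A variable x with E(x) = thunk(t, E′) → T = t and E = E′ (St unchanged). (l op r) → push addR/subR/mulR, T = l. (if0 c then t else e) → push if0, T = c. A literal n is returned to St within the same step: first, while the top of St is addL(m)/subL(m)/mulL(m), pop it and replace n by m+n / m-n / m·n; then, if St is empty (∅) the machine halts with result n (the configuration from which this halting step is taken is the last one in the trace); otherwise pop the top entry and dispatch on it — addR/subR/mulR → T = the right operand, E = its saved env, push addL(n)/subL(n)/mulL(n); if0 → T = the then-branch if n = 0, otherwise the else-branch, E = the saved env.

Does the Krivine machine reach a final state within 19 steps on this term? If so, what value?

[0] [T=((λx. (x x)) (λx. (x x))) | E=∅ | St=∅]
[1] [T=(λx. (x x)) | E=∅ | St=[thunk]]
[2] [T=(x x) | E={x↦thunk((λx. (x x)), ∅)} | St=∅]
[3] [T=x | E={x↦thunk((λx. (x x)), ∅)} | St=[thunk]]
[4] [T=(λx. (x x)) | E=∅ | St=[thunk]]
[5] [T=(x x) | E={x↦thunk(x, {x↦thunk((λx. (x x)), ∅)})} | St=∅]
[6] [T=x | E={x↦thunk(x, {x↦thunk((λx. (x x)), ∅)})} | St=[thunk]]
[7] [T=x | E={x↦thunk((λx. (x x)), ∅)} | St=[thunk]]
[8] [T=(λx. (x x)) | E=∅ | St=[thunk]]
[9] [T=(x x) | E={x↦thunk(x, {x↦thunk(x, {x↦thunk((λx. (x x)), ∅)})})} | St=∅]
[10] [T=x | E={x↦thunk(x, {x↦thunk(x, {x↦thunk((λx. (x x)), ∅)})})} | St=[thunk]]
[11] [T=x | E={x↦thunk(x, {x↦thunk((λx. (x x)), ∅)})} | St=[thunk]]
[12] [T=x | E={x↦thunk((λx. (x x)), ∅)} | St=[thunk]]
[13] [T=(λx. (x x)) | E=∅ | St=[thunk]]
[14] [T=(x x) | E={x↦thunk(x, {x↦thunk(x, {x↦thunk(x, {x↦thunk((λx. (x x)), ∅)})})})} | St=∅]
[15] [T=x | E={x↦thunk(x, {x↦thunk(x, {x↦thunk(x, {x↦thunk((λx. (x x)), ∅)})})})} | St=[thunk]]
[16] [T=x | E={x↦thunk(x, {x↦thunk(x, {x↦thunk((λx. (x x)), ∅)})})} | St=[thunk]]
[17] [T=x | E={x↦thunk(x, {x↦thunk((λx. (x x)), ∅)})} | St=[thunk]]
[18] [T=x | E={x↦thunk((λx. (x x)), ∅)} | St=[thunk]]
[19] [T=(λx. (x x)) | E=∅ | St=[thunk]]
→ 19 transitions taken and the configuration is still not final: no result within 19 steps

Answer: DIVERGES (no final state within 19 steps)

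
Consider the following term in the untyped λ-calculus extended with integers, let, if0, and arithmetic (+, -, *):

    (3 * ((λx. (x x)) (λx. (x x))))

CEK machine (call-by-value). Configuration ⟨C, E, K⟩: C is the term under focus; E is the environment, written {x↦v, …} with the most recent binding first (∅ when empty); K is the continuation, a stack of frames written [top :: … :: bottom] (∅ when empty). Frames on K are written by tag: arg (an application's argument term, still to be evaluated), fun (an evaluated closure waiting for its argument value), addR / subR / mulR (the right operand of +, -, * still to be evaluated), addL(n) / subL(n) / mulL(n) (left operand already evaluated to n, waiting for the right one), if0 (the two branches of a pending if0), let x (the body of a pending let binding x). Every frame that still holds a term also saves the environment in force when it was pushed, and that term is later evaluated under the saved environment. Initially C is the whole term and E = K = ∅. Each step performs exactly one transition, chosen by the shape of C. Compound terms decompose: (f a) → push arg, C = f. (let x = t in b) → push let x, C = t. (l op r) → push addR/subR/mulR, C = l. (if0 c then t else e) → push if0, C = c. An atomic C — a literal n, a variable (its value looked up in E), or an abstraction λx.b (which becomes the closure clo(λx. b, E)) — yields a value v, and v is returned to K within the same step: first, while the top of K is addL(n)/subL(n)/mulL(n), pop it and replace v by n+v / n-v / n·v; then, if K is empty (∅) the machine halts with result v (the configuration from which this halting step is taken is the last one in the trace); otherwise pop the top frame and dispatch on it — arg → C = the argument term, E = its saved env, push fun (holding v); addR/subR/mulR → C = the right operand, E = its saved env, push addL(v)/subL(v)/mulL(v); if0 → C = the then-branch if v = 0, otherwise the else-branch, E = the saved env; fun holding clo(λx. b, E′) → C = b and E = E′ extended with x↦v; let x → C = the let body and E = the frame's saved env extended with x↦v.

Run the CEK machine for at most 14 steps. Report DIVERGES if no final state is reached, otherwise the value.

t=0: [C=(3 * ((λx. (x x)) (λx. (x x)))) | E=∅ | K=∅]
t=1: [C=3 | E=∅ | K=[mulR]]
t=2: [C=((λx. (x x)) (λx. (x x))) | E=∅ | K=[mulL(3)]]
t=3: [C=(λx. (x x)) | E=∅ | K=[arg :: mulL(3)]]
t=4: [C=(λx. (x x)) | E=∅ | K=[fun :: mulL(3)]]
t=5: [C=(x x) | E={x↦clo(λx. (x x), ∅)} | K=[mulL(3)]]
t=6: [C=x | E={x↦clo(λx. (x x), ∅)} | K=[arg :: mulL(3)]]
t=7: [C=x | E={x↦clo(λx. (x x), ∅)} | K=[fun :: mulL(3)]]
… configuration repeats with period 3 (steps 5–7 recur indefinitely) …

Answer: DIVERGES (no final state within 14 steps)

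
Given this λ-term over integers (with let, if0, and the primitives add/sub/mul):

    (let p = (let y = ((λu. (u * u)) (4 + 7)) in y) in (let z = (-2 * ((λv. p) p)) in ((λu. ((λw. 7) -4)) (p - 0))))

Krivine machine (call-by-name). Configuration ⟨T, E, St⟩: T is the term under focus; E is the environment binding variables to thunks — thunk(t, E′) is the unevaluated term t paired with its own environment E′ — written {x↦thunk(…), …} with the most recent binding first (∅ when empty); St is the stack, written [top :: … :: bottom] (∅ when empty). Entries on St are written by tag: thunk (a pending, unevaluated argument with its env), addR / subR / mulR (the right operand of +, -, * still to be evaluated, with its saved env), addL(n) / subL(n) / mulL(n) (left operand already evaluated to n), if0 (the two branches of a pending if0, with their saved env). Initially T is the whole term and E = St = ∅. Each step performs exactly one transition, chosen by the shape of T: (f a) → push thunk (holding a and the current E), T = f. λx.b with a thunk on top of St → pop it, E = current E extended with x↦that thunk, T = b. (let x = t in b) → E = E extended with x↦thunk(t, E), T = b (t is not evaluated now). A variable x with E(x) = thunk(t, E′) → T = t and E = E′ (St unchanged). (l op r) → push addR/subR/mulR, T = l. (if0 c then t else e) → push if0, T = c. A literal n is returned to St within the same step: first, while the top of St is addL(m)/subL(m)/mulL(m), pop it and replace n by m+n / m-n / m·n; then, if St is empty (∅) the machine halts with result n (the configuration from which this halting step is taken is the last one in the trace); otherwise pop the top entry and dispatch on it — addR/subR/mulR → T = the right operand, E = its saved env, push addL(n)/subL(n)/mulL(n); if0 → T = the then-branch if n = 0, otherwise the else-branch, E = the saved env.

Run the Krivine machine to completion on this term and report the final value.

Answer: 7

Machine steps:
[0] ⟨T=(let p = (let y = ((λu. (u * u)) (4 + 7)) in y) in (let z = (-2 * ((λv. p) p)) in ((λu. ((λw. 7) -4)) (p - 0)))); E=∅; St=∅⟩
[1] ⟨T=(let z = (-2 * ((λv. p) p)) in ((λu. ((λw. 7) -4)) (p - 0))); E={p↦thunk((let y = ((λu. (u * u)) (4 + 7)) in y), ∅)}; St=∅⟩
[2] ⟨T=((λu. ((λw. 7) -4)) (p - 0)); E={z↦thunk((-2 * ((λv. p) p)), {p↦thunk((let y = ((λu. (u * u)) (4 + 7)) in y), ∅)}), p↦thunk((let y = ((λu. (u * u)) (4 + 7)) in y), ∅)}; St=∅⟩
[3] ⟨T=(λu. ((λw. 7) -4)); E={z↦thunk((-2 * ((λv. p) p)), {p↦thunk((let y = ((λu. (u * u)) (4 + 7)) in y), ∅)}), p↦thunk((let y = ((λu. (u * u)) (4 + 7)) in y), ∅)}; St=[thunk]⟩
[4] ⟨T=((λw. 7) -4); E={u↦thunk((p - 0), {z↦thunk((-2 * ((λv. p) p)), {p↦thunk((let y = ((λu. (u * u)) (4 + 7)) in y), ∅)}), p↦thunk((let y = ((λu. (u * u)) (4 + 7)) in y), ∅)}), z↦thunk((-2 * ((λv. p) p)), {p↦thunk((let y = ((λu. (u * u)) (4 + 7)) in y), ∅)}), p↦thunk((let y = ((λu. (u * u)) (4 + 7)) in y), ∅)}; St=∅⟩
[5] ⟨T=(λw. 7); E={u↦thunk((p - 0), {z↦thunk((-2 * ((λv. p) p)), {p↦thunk((let y = ((λu. (u * u)) (4 + 7)) in y), ∅)}), p↦thunk((let y = ((λu. (u * u)) (4 + 7)) in y), ∅)}), z↦thunk((-2 * ((λv. p) p)), {p↦thunk((let y = ((λu. (u * u)) (4 + 7)) in y), ∅)}), p↦thunk((let y = ((λu. (u * u)) (4 + 7)) in y), ∅)}; St=[thunk]⟩
[6] ⟨T=7; E={w↦thunk(-4, {u↦thunk((p - 0), {z↦thunk((-2 * ((λv. p) p)), {p↦thunk((let y = ((λu. (u * u)) (4 + 7)) in y), ∅)}), p↦thunk((let y = ((λu. (u * u)) (4 + 7)) in y), ∅)}), z↦thunk((-2 * ((λv. p) p)), {p↦thunk((let y = ((λu. (u * u)) (4 + 7)) in y), ∅)}), p↦thunk((let y = ((λu. (u * u)) (4 + 7)) in y), ∅)}), u↦thunk((p - 0), {z↦thunk((-2 * ((λv. p) p)), {p↦thunk((let y = ((λu. (u * u)) (4 + 7)) in y), ∅)}), p↦thunk((let y = ((λu. (u * u)) (4 + 7)) in y), ∅)}), z↦thunk((-2 * ((λv. p) p)), {p↦thunk((let y = ((λu. (u * u)) (4 + 7)) in y), ∅)}), p↦thunk((let y = ((λu. (u * u)) (4 + 7)) in y), ∅)}; St=∅⟩
→ final value 7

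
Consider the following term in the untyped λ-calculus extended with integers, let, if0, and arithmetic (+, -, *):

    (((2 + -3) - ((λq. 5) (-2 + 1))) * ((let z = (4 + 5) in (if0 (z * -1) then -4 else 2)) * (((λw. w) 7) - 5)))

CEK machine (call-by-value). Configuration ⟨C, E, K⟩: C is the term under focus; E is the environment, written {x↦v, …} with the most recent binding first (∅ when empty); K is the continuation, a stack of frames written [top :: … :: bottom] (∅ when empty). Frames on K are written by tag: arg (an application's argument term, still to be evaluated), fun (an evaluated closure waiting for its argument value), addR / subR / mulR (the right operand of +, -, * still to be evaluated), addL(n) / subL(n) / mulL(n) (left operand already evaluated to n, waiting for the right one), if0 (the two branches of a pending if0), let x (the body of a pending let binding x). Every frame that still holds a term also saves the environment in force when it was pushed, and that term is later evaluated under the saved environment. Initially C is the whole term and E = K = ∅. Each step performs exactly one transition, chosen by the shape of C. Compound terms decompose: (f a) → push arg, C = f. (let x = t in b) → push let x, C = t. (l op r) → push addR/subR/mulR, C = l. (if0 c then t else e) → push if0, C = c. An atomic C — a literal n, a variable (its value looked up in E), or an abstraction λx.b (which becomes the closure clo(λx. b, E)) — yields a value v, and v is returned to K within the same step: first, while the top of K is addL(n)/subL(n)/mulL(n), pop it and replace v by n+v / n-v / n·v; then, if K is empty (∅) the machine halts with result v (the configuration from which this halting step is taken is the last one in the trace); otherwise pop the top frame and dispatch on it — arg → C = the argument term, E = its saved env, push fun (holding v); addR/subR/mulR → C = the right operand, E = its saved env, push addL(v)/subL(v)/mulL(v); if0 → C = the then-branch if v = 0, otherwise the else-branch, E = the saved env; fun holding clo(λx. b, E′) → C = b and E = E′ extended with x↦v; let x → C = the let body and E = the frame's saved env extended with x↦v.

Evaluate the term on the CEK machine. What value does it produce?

t=0: ⟨C=(((2 + -3) - ((λq. 5) (-2 + 1))) * ((let z = (4 + 5) in (if0 (z * -1) then -4 else 2)) * (((λw. w) 7) - 5))); E=∅; K=∅⟩
t=1: ⟨C=((2 + -3) - ((λq. 5) (-2 + 1))); E=∅; K=[mulR]⟩
t=2: ⟨C=(2 + -3); E=∅; K=[subR :: mulR]⟩
t=3: ⟨C=2; E=∅; K=[addR :: subR :: mulR]⟩
t=4: ⟨C=-3; E=∅; K=[addL(2) :: subR :: mulR]⟩
t=5: ⟨C=((λq. 5) (-2 + 1)); E=∅; K=[subL(-1) :: mulR]⟩
t=6: ⟨C=(λq. 5); E=∅; K=[arg :: subL(-1) :: mulR]⟩
t=7: ⟨C=(-2 + 1); E=∅; K=[fun :: subL(-1) :: mulR]⟩
t=8: ⟨C=-2; E=∅; K=[addR :: fun :: subL(-1) :: mulR]⟩
t=9: ⟨C=1; E=∅; K=[addL(-2) :: fun :: subL(-1) :: mulR]⟩
t=10: ⟨C=5; E={q↦-1}; K=[subL(-1) :: mulR]⟩
t=11: ⟨C=((let z = (4 + 5) in (if0 (z * -1) then -4 else 2)) * (((λw. w) 7) - 5)); E=∅; K=[mulL(-6)]⟩
t=12: ⟨C=(let z = (4 + 5) in (if0 (z * -1) then -4 else 2)); E=∅; K=[mulR :: mulL(-6)]⟩
t=13: ⟨C=(4 + 5); E=∅; K=[let z :: mulR :: mulL(-6)]⟩
t=14: ⟨C=4; E=∅; K=[addR :: let z :: mulR :: mulL(-6)]⟩
t=15: ⟨C=5; E=∅; K=[addL(4) :: let z :: mulR :: mulL(-6)]⟩
t=16: ⟨C=(if0 (z * -1) then -4 else 2); E={z↦9}; K=[mulR :: mulL(-6)]⟩
t=17: ⟨C=(z * -1); E={z↦9}; K=[if0 :: mulR :: mulL(-6)]⟩
t=18: ⟨C=z; E={z↦9}; K=[mulR :: if0 :: mulR :: mulL(-6)]⟩
t=19: ⟨C=-1; E={z↦9}; K=[mulL(9) :: if0 :: mulR :: mulL(-6)]⟩
t=20: ⟨C=2; E={z↦9}; K=[mulR :: mulL(-6)]⟩
t=21: ⟨C=(((λw. w) 7) - 5); E=∅; K=[mulL(2) :: mulL(-6)]⟩
t=22: ⟨C=((λw. w) 7); E=∅; K=[subR :: mulL(2) :: mulL(-6)]⟩
t=23: ⟨C=(λw. w); E=∅; K=[arg :: subR :: mulL(2) :: mulL(-6)]⟩
t=24: ⟨C=7; E=∅; K=[fun :: subR :: mulL(2) :: mulL(-6)]⟩
t=25: ⟨C=w; E={w↦7}; K=[subR :: mulL(2) :: mulL(-6)]⟩
t=26: ⟨C=5; E=∅; K=[subL(7) :: mulL(2) :: mulL(-6)]⟩
→ final value -24

Answer: -24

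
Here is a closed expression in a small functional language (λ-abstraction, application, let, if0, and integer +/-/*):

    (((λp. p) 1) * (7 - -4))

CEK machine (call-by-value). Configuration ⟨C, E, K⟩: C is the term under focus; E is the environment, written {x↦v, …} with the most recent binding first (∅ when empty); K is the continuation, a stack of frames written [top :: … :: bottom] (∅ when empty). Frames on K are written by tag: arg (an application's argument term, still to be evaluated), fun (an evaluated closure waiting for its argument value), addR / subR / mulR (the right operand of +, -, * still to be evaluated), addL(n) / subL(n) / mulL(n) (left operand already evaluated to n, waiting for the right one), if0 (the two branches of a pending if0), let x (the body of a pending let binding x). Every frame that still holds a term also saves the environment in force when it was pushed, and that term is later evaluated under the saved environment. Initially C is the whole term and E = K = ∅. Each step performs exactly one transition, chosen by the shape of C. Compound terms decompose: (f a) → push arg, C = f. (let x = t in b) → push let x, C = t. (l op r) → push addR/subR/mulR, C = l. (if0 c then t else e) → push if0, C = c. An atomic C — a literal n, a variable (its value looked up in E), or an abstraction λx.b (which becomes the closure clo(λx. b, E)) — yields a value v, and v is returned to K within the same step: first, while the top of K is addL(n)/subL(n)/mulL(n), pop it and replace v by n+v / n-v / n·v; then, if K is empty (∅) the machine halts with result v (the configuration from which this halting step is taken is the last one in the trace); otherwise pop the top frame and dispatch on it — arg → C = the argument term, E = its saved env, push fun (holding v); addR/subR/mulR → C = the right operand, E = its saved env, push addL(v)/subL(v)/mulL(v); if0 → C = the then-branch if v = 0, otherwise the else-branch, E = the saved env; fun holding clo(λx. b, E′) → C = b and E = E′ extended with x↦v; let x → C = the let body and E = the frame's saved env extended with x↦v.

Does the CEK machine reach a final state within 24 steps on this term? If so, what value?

Answer: 11

Execution trace:
step 0: <C=(((λp. p) 1) * (7 - -4)), E=∅, K=∅>
step 1: <C=((λp. p) 1), E=∅, K=[mulR]>
step 2: <C=(λp. p), E=∅, K=[arg :: mulR]>
step 3: <C=1, E=∅, K=[fun :: mulR]>
step 4: <C=p, E={p↦1}, K=[mulR]>
step 5: <C=(7 - -4), E=∅, K=[mulL(1)]>
step 6: <C=7, E=∅, K=[subR :: mulL(1)]>
step 7: <C=-4, E=∅, K=[subL(7) :: mulL(1)]>
→ final value 11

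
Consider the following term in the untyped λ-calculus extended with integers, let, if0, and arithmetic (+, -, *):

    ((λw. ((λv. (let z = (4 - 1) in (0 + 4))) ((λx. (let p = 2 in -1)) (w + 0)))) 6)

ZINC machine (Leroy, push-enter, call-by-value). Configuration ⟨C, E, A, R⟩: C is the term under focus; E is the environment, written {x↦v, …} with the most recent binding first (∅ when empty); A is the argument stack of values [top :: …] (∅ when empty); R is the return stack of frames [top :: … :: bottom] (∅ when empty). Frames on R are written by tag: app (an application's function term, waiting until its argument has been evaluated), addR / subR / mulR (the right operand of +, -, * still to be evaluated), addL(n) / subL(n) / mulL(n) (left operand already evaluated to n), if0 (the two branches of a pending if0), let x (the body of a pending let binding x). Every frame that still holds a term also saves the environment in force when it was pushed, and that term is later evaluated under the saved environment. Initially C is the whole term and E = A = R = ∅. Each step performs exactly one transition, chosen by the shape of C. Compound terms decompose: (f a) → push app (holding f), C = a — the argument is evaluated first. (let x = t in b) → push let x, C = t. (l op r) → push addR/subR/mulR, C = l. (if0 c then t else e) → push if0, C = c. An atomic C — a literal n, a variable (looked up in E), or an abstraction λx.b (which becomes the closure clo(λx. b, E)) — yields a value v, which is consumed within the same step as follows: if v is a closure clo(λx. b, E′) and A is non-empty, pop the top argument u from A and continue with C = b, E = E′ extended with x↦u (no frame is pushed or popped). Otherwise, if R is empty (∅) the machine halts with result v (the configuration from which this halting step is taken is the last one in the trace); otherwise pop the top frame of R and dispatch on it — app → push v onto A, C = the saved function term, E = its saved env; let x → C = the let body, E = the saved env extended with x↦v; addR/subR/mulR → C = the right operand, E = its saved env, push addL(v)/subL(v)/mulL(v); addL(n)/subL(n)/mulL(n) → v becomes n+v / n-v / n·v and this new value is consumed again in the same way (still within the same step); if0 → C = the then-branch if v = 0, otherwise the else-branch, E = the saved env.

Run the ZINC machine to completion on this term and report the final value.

Answer: 4

Derivation:
0. [C=((λw. ((λv. (let z = (4 - 1) in (0 + 4))) ((λx. (let p = 2 in -1)) (w + 0)))) 6) | E=∅ | A=∅ | R=∅]
1. [C=6 | E=∅ | A=∅ | R=[app]]
2. [C=(λw. ((λv. (let z = (4 - 1) in (0 + 4))) ((λx. (let p = 2 in -1)) (w + 0)))) | E=∅ | A=[6] | R=∅]
3. [C=((λv. (let z = (4 - 1) in (0 + 4))) ((λx. (let p = 2 in -1)) (w + 0))) | E={w↦6} | A=∅ | R=∅]
4. [C=((λx. (let p = 2 in -1)) (w + 0)) | E={w↦6} | A=∅ | R=[app]]
5. [C=(w + 0) | E={w↦6} | A=∅ | R=[app :: app]]
6. [C=w | E={w↦6} | A=∅ | R=[addR :: app :: app]]
7. [C=0 | E={w↦6} | A=∅ | R=[addL(6) :: app :: app]]
8. [C=(λx. (let p = 2 in -1)) | E={w↦6} | A=[6] | R=[app]]
9. [C=(let p = 2 in -1) | E={x↦6, w↦6} | A=∅ | R=[app]]
10. [C=2 | E={x↦6, w↦6} | A=∅ | R=[let p :: app]]
11. [C=-1 | E={p↦2, x↦6, w↦6} | A=∅ | R=[app]]
12. [C=(λv. (let z = (4 - 1) in (0 + 4))) | E={w↦6} | A=[-1] | R=∅]
13. [C=(let z = (4 - 1) in (0 + 4)) | E={v↦-1, w↦6} | A=∅ | R=∅]
14. [C=(4 - 1) | E={v↦-1, w↦6} | A=∅ | R=[let z]]
15. [C=4 | E={v↦-1, w↦6} | A=∅ | R=[subR :: let z]]
16. [C=1 | E={v↦-1, w↦6} | A=∅ | R=[subL(4) :: let z]]
17. [C=(0 + 4) | E={z↦3, v↦-1, w↦6} | A=∅ | R=∅]
18. [C=0 | E={z↦3, v↦-1, w↦6} | A=∅ | R=[addR]]
19. [C=4 | E={z↦3, v↦-1, w↦6} | A=∅ | R=[addL(0)]]
→ final value 4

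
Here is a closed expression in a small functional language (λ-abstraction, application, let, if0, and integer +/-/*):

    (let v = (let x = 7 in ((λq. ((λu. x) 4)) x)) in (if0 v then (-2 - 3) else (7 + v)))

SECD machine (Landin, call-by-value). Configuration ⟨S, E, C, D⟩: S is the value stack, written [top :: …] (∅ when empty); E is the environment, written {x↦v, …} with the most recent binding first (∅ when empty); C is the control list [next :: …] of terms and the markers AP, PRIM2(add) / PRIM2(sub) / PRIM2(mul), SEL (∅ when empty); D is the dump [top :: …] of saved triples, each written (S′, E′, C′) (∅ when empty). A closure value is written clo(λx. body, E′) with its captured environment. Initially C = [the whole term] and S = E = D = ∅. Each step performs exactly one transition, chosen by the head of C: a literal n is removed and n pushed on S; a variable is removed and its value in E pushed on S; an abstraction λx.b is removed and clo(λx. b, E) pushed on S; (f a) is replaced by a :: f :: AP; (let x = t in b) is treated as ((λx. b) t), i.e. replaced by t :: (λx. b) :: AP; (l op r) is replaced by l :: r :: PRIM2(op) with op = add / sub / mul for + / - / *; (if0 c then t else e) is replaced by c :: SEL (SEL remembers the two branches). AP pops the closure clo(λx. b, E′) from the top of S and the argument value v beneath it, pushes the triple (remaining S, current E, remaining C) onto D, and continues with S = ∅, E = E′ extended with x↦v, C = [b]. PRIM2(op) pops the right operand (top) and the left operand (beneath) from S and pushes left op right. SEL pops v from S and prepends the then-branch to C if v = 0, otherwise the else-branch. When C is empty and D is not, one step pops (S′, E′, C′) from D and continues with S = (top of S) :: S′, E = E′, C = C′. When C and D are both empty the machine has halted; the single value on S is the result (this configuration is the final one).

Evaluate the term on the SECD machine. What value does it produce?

0. <S=∅, E=∅, C=[(let v = (let x = 7 in ((λq. ((λu. x) 4)) x)) in (if0 v then (-2 - 3) else (7 + v)))], D=∅>
1. <S=∅, E=∅, C=[(let x = 7 in ((λq. ((λu. x) 4)) x)) :: (λv. (if0 v then (-2 - 3) else (7 + v))) :: AP], D=∅>
2. <S=∅, E=∅, C=[7 :: (λx. ((λq. ((λu. x) 4)) x)) :: AP :: (λv. (if0 v then (-2 - 3) else (7 + v))) :: AP], D=∅>
3. <S=[7], E=∅, C=[(λx. ((λq. ((λu. x) 4)) x)) :: AP :: (λv. (if0 v then (-2 - 3) else (7 + v))) :: AP], D=∅>
4. <S=[clo(λx. ((λq. ((λu. x) 4)) x), ∅) :: 7], E=∅, C=[AP :: (λv. (if0 v then (-2 - 3) else (7 + v))) :: AP], D=∅>
5. <S=∅, E={x↦7}, C=[((λq. ((λu. x) 4)) x)], D=[(∅, ∅, [(λv. (if0 v then (-2 - 3) else (7 + v))) :: AP])]>
6. <S=∅, E={x↦7}, C=[x :: (λq. ((λu. x) 4)) :: AP], D=[(∅, ∅, [(λv. (if0 v then (-2 - 3) else (7 + v))) :: AP])]>
7. <S=[7], E={x↦7}, C=[(λq. ((λu. x) 4)) :: AP], D=[(∅, ∅, [(λv. (if0 v then (-2 - 3) else (7 + v))) :: AP])]>
8. <S=[clo(λq. ((λu. x) 4), {x↦7}) :: 7], E={x↦7}, C=[AP], D=[(∅, ∅, [(λv. (if0 v then (-2 - 3) else (7 + v))) :: AP])]>
9. <S=∅, E={q↦7, x↦7}, C=[((λu. x) 4)], D=[(∅, {x↦7}, ∅) :: (∅, ∅, [(λv. (if0 v then (-2 - 3) else (7 + v))) :: AP])]>
10. <S=∅, E={q↦7, x↦7}, C=[4 :: (λu. x) :: AP], D=[(∅, {x↦7}, ∅) :: (∅, ∅, [(λv. (if0 v then (-2 - 3) else (7 + v))) :: AP])]>
11. <S=[4], E={q↦7, x↦7}, C=[(λu. x) :: AP], D=[(∅, {x↦7}, ∅) :: (∅, ∅, [(λv. (if0 v then (-2 - 3) else (7 + v))) :: AP])]>
12. <S=[clo(λu. x, {q↦7, x↦7}) :: 4], E={q↦7, x↦7}, C=[AP], D=[(∅, {x↦7}, ∅) :: (∅, ∅, [(λv. (if0 v then (-2 - 3) else (7 + v))) :: AP])]>
13. <S=∅, E={u↦4, q↦7, x↦7}, C=[x], D=[(∅, {q↦7, x↦7}, ∅) :: (∅, {x↦7}, ∅) :: (∅, ∅, [(λv. (if0 v then (-2 - 3) else (7 + v))) :: AP])]>
14. <S=[7], E={u↦4, q↦7, x↦7}, C=∅, D=[(∅, {q↦7, x↦7}, ∅) :: (∅, {x↦7}, ∅) :: (∅, ∅, [(λv. (if0 v then (-2 - 3) else (7 + v))) :: AP])]>
15. <S=[7], E={q↦7, x↦7}, C=∅, D=[(∅, {x↦7}, ∅) :: (∅, ∅, [(λv. (if0 v then (-2 - 3) else (7 + v))) :: AP])]>
16. <S=[7], E={x↦7}, C=∅, D=[(∅, ∅, [(λv. (if0 v then (-2 - 3) else (7 + v))) :: AP])]>
17. <S=[7], E=∅, C=[(λv. (if0 v then (-2 - 3) else (7 + v))) :: AP], D=∅>
18. <S=[clo(λv. (if0 v then (-2 - 3) else (7 + v)), ∅) :: 7], E=∅, C=[AP], D=∅>
19. <S=∅, E={v↦7}, C=[(if0 v then (-2 - 3) else (7 + v))], D=[(∅, ∅, ∅)]>
20. <S=∅, E={v↦7}, C=[v :: SEL], D=[(∅, ∅, ∅)]>
21. <S=[7], E={v↦7}, C=[SEL], D=[(∅, ∅, ∅)]>
22. <S=∅, E={v↦7}, C=[(7 + v)], D=[(∅, ∅, ∅)]>
23. <S=∅, E={v↦7}, C=[7 :: v :: PRIM2(add)], D=[(∅, ∅, ∅)]>
24. <S=[7], E={v↦7}, C=[v :: PRIM2(add)], D=[(∅, ∅, ∅)]>
25. <S=[7 :: 7], E={v↦7}, C=[PRIM2(add)], D=[(∅, ∅, ∅)]>
26. <S=[14], E={v↦7}, C=∅, D=[(∅, ∅, ∅)]>
27. <S=[14], E=∅, C=∅, D=∅>
→ final value 14

Answer: 14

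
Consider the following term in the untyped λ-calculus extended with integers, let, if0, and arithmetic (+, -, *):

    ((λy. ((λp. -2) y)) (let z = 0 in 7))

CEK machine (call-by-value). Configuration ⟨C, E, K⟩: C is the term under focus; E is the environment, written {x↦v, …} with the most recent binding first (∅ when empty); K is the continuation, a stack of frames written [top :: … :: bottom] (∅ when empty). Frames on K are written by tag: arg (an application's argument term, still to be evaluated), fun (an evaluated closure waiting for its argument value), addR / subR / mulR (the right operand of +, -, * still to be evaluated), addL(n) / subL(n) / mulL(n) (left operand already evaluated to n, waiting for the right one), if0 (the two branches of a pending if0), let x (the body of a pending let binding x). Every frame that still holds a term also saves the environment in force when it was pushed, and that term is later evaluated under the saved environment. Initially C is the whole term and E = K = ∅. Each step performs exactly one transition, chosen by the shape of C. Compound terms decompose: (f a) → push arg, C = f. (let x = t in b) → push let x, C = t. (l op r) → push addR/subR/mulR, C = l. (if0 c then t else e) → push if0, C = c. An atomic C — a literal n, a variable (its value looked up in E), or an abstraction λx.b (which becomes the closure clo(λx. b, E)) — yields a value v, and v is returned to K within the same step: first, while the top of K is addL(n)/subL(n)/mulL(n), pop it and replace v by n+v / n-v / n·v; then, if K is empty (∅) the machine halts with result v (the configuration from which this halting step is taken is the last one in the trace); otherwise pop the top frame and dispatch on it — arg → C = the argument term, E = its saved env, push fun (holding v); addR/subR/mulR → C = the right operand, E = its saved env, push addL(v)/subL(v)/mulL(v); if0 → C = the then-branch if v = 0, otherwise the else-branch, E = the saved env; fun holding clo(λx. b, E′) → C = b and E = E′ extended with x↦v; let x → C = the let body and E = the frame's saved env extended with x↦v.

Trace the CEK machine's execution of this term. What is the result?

Answer: -2

Machine steps:
[0] ⟨C=((λy. ((λp. -2) y)) (let z = 0 in 7)); E=∅; K=∅⟩
[1] ⟨C=(λy. ((λp. -2) y)); E=∅; K=[arg]⟩
[2] ⟨C=(let z = 0 in 7); E=∅; K=[fun]⟩
[3] ⟨C=0; E=∅; K=[let z :: fun]⟩
[4] ⟨C=7; E={z↦0}; K=[fun]⟩
[5] ⟨C=((λp. -2) y); E={y↦7}; K=∅⟩
[6] ⟨C=(λp. -2); E={y↦7}; K=[arg]⟩
[7] ⟨C=y; E={y↦7}; K=[fun]⟩
[8] ⟨C=-2; E={p↦7, y↦7}; K=∅⟩
→ final value -2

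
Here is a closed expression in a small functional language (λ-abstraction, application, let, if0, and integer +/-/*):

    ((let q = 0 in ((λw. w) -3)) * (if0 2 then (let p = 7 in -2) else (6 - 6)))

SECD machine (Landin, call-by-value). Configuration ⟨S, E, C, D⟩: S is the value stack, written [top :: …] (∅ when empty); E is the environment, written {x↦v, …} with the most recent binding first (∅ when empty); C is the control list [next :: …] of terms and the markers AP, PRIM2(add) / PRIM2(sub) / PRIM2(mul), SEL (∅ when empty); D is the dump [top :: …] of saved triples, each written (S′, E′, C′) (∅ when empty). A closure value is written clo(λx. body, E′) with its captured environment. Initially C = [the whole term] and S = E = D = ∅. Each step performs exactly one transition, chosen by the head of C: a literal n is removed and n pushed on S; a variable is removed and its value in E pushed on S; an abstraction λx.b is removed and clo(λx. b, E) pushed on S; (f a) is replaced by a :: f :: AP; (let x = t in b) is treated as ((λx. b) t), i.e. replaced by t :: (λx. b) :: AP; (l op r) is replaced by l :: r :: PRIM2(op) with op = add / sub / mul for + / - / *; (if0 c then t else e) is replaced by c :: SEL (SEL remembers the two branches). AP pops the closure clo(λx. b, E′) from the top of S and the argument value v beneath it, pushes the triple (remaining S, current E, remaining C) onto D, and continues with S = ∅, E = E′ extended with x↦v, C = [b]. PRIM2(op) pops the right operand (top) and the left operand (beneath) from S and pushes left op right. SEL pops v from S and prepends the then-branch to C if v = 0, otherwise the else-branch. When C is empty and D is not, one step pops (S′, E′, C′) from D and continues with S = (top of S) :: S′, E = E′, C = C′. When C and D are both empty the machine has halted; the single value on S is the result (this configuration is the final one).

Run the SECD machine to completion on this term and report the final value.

Answer: 0

Machine steps:
[0] ⟨S=∅; E=∅; C=[((let q = 0 in ((λw. w) -3)) * (if0 2 then (let p = 7 in -2) else (6 - 6)))]; D=∅⟩
[1] ⟨S=∅; E=∅; C=[(let q = 0 in ((λw. w) -3)) :: (if0 2 then (let p = 7 in -2) else (6 - 6)) :: PRIM2(mul)]; D=∅⟩
[2] ⟨S=∅; E=∅; C=[0 :: (λq. ((λw. w) -3)) :: AP :: (if0 2 then (let p = 7 in -2) else (6 - 6)) :: PRIM2(mul)]; D=∅⟩
[3] ⟨S=[0]; E=∅; C=[(λq. ((λw. w) -3)) :: AP :: (if0 2 then (let p = 7 in -2) else (6 - 6)) :: PRIM2(mul)]; D=∅⟩
[4] ⟨S=[clo(λq. ((λw. w) -3), ∅) :: 0]; E=∅; C=[AP :: (if0 2 then (let p = 7 in -2) else (6 - 6)) :: PRIM2(mul)]; D=∅⟩
[5] ⟨S=∅; E={q↦0}; C=[((λw. w) -3)]; D=[(∅, ∅, [(if0 2 then (let p = 7 in -2) else (6 - 6)) :: PRIM2(mul)])]⟩
[6] ⟨S=∅; E={q↦0}; C=[-3 :: (λw. w) :: AP]; D=[(∅, ∅, [(if0 2 then (let p = 7 in -2) else (6 - 6)) :: PRIM2(mul)])]⟩
[7] ⟨S=[-3]; E={q↦0}; C=[(λw. w) :: AP]; D=[(∅, ∅, [(if0 2 then (let p = 7 in -2) else (6 - 6)) :: PRIM2(mul)])]⟩
[8] ⟨S=[clo(λw. w, {q↦0}) :: -3]; E={q↦0}; C=[AP]; D=[(∅, ∅, [(if0 2 then (let p = 7 in -2) else (6 - 6)) :: PRIM2(mul)])]⟩
[9] ⟨S=∅; E={w↦-3, q↦0}; C=[w]; D=[(∅, {q↦0}, ∅) :: (∅, ∅, [(if0 2 then (let p = 7 in -2) else (6 - 6)) :: PRIM2(mul)])]⟩
[10] ⟨S=[-3]; E={w↦-3, q↦0}; C=∅; D=[(∅, {q↦0}, ∅) :: (∅, ∅, [(if0 2 then (let p = 7 in -2) else (6 - 6)) :: PRIM2(mul)])]⟩
[11] ⟨S=[-3]; E={q↦0}; C=∅; D=[(∅, ∅, [(if0 2 then (let p = 7 in -2) else (6 - 6)) :: PRIM2(mul)])]⟩
[12] ⟨S=[-3]; E=∅; C=[(if0 2 then (let p = 7 in -2) else (6 - 6)) :: PRIM2(mul)]; D=∅⟩
[13] ⟨S=[-3]; E=∅; C=[2 :: SEL :: PRIM2(mul)]; D=∅⟩
[14] ⟨S=[2 :: -3]; E=∅; C=[SEL :: PRIM2(mul)]; D=∅⟩
[15] ⟨S=[-3]; E=∅; C=[(6 - 6) :: PRIM2(mul)]; D=∅⟩
[16] ⟨S=[-3]; E=∅; C=[6 :: 6 :: PRIM2(sub) :: PRIM2(mul)]; D=∅⟩
[17] ⟨S=[6 :: -3]; E=∅; C=[6 :: PRIM2(sub) :: PRIM2(mul)]; D=∅⟩
[18] ⟨S=[6 :: 6 :: -3]; E=∅; C=[PRIM2(sub) :: PRIM2(mul)]; D=∅⟩
[19] ⟨S=[0 :: -3]; E=∅; C=[PRIM2(mul)]; D=∅⟩
[20] ⟨S=[0]; E=∅; C=∅; D=∅⟩
→ final value 0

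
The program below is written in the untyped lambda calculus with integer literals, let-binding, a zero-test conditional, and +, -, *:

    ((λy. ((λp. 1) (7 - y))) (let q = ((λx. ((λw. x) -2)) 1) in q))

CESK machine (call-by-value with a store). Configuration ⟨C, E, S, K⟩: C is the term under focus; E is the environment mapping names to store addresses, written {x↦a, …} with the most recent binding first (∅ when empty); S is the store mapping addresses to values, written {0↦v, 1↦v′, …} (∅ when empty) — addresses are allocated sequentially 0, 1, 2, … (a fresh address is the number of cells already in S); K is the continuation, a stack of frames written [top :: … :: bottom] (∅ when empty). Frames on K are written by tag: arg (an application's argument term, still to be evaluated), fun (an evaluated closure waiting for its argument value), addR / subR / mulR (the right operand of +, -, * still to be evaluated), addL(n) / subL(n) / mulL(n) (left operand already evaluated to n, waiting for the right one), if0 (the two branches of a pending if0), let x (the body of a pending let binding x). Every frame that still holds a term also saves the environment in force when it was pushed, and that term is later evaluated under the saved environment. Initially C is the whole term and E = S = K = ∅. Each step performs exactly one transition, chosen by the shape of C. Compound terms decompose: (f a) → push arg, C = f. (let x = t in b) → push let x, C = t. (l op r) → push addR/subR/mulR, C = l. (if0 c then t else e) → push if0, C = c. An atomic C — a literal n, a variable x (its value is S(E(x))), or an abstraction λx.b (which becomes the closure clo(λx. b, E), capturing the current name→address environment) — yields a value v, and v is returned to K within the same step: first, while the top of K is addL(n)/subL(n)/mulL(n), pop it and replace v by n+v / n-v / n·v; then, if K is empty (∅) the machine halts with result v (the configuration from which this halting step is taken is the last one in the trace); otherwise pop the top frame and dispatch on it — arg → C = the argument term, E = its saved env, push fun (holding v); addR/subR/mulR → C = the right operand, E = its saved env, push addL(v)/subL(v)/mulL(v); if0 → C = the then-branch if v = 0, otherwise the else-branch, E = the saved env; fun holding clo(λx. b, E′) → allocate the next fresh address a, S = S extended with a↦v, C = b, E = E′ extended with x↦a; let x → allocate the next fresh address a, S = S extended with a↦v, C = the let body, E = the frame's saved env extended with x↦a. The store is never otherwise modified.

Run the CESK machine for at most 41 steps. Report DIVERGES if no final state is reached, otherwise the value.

Answer: 1

Execution trace:
[0] ⟨C=((λy. ((λp. 1) (7 - y))) (let q = ((λx. ((λw. x) -2)) 1) in q)); E=∅; S=∅; K=∅⟩
[1] ⟨C=(λy. ((λp. 1) (7 - y))); E=∅; S=∅; K=[arg]⟩
[2] ⟨C=(let q = ((λx. ((λw. x) -2)) 1) in q); E=∅; S=∅; K=[fun]⟩
[3] ⟨C=((λx. ((λw. x) -2)) 1); E=∅; S=∅; K=[let q :: fun]⟩
[4] ⟨C=(λx. ((λw. x) -2)); E=∅; S=∅; K=[arg :: let q :: fun]⟩
[5] ⟨C=1; E=∅; S=∅; K=[fun :: let q :: fun]⟩
[6] ⟨C=((λw. x) -2); E={x↦0}; S={0↦1}; K=[let q :: fun]⟩
[7] ⟨C=(λw. x); E={x↦0}; S={0↦1}; K=[arg :: let q :: fun]⟩
[8] ⟨C=-2; E={x↦0}; S={0↦1}; K=[fun :: let q :: fun]⟩
[9] ⟨C=x; E={w↦1, x↦0}; S={0↦1, 1↦-2}; K=[let q :: fun]⟩
[10] ⟨C=q; E={q↦2}; S={0↦1, 1↦-2, 2↦1}; K=[fun]⟩
[11] ⟨C=((λp. 1) (7 - y)); E={y↦3}; S={0↦1, 1↦-2, 2↦1, 3↦1}; K=∅⟩
[12] ⟨C=(λp. 1); E={y↦3}; S={0↦1, 1↦-2, 2↦1, 3↦1}; K=[arg]⟩
[13] ⟨C=(7 - y); E={y↦3}; S={0↦1, 1↦-2, 2↦1, 3↦1}; K=[fun]⟩
[14] ⟨C=7; E={y↦3}; S={0↦1, 1↦-2, 2↦1, 3↦1}; K=[subR :: fun]⟩
[15] ⟨C=y; E={y↦3}; S={0↦1, 1↦-2, 2↦1, 3↦1}; K=[subL(7) :: fun]⟩
[16] ⟨C=1; E={p↦4, y↦3}; S={0↦1, 1↦-2, 2↦1, 3↦1, 4↦6}; K=∅⟩
→ final value 1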